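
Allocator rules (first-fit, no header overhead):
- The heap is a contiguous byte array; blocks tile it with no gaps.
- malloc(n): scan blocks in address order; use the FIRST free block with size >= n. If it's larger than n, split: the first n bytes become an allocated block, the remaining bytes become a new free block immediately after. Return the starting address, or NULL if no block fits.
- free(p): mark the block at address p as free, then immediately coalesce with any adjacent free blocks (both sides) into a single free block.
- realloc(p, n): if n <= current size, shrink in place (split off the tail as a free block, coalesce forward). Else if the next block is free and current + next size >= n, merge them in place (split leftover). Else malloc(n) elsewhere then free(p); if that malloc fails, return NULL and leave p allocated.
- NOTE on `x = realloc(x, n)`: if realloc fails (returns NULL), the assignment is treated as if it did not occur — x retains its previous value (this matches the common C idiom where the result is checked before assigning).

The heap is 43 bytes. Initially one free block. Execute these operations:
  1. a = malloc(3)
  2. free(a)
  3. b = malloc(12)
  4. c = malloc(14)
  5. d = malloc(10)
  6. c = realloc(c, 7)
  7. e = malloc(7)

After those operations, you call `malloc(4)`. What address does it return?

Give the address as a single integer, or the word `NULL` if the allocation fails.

Answer: 36

Derivation:
Op 1: a = malloc(3) -> a = 0; heap: [0-2 ALLOC][3-42 FREE]
Op 2: free(a) -> (freed a); heap: [0-42 FREE]
Op 3: b = malloc(12) -> b = 0; heap: [0-11 ALLOC][12-42 FREE]
Op 4: c = malloc(14) -> c = 12; heap: [0-11 ALLOC][12-25 ALLOC][26-42 FREE]
Op 5: d = malloc(10) -> d = 26; heap: [0-11 ALLOC][12-25 ALLOC][26-35 ALLOC][36-42 FREE]
Op 6: c = realloc(c, 7) -> c = 12; heap: [0-11 ALLOC][12-18 ALLOC][19-25 FREE][26-35 ALLOC][36-42 FREE]
Op 7: e = malloc(7) -> e = 19; heap: [0-11 ALLOC][12-18 ALLOC][19-25 ALLOC][26-35 ALLOC][36-42 FREE]
malloc(4): first-fit scan over [0-11 ALLOC][12-18 ALLOC][19-25 ALLOC][26-35 ALLOC][36-42 FREE] -> 36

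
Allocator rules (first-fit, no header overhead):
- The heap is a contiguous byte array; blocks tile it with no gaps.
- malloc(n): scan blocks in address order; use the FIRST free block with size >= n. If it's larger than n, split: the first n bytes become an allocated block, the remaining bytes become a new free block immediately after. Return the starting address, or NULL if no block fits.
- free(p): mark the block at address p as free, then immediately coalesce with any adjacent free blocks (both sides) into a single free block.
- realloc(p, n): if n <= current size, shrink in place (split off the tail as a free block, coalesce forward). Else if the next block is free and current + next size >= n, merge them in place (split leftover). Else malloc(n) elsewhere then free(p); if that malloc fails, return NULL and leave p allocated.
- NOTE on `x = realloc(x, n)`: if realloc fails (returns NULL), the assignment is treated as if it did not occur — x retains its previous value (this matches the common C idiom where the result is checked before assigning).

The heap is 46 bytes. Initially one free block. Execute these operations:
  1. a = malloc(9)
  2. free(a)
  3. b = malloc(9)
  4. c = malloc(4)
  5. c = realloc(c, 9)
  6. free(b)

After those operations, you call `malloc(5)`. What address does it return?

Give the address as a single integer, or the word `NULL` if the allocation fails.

Op 1: a = malloc(9) -> a = 0; heap: [0-8 ALLOC][9-45 FREE]
Op 2: free(a) -> (freed a); heap: [0-45 FREE]
Op 3: b = malloc(9) -> b = 0; heap: [0-8 ALLOC][9-45 FREE]
Op 4: c = malloc(4) -> c = 9; heap: [0-8 ALLOC][9-12 ALLOC][13-45 FREE]
Op 5: c = realloc(c, 9) -> c = 9; heap: [0-8 ALLOC][9-17 ALLOC][18-45 FREE]
Op 6: free(b) -> (freed b); heap: [0-8 FREE][9-17 ALLOC][18-45 FREE]
malloc(5): first-fit scan over [0-8 FREE][9-17 ALLOC][18-45 FREE] -> 0

Answer: 0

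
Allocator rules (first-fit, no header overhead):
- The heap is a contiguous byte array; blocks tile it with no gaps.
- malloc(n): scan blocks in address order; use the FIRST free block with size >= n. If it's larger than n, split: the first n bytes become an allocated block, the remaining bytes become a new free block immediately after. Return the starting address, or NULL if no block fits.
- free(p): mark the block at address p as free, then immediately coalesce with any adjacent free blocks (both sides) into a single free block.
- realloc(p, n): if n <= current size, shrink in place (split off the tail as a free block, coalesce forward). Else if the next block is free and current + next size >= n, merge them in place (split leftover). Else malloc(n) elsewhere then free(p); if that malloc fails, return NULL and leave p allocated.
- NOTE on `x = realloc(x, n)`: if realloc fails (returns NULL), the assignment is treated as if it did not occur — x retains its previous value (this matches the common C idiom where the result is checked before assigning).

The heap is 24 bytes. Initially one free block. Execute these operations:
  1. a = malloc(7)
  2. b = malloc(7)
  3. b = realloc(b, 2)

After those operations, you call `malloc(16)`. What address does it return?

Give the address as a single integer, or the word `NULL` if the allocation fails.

Op 1: a = malloc(7) -> a = 0; heap: [0-6 ALLOC][7-23 FREE]
Op 2: b = malloc(7) -> b = 7; heap: [0-6 ALLOC][7-13 ALLOC][14-23 FREE]
Op 3: b = realloc(b, 2) -> b = 7; heap: [0-6 ALLOC][7-8 ALLOC][9-23 FREE]
malloc(16): first-fit scan over [0-6 ALLOC][7-8 ALLOC][9-23 FREE] -> NULL

Answer: NULL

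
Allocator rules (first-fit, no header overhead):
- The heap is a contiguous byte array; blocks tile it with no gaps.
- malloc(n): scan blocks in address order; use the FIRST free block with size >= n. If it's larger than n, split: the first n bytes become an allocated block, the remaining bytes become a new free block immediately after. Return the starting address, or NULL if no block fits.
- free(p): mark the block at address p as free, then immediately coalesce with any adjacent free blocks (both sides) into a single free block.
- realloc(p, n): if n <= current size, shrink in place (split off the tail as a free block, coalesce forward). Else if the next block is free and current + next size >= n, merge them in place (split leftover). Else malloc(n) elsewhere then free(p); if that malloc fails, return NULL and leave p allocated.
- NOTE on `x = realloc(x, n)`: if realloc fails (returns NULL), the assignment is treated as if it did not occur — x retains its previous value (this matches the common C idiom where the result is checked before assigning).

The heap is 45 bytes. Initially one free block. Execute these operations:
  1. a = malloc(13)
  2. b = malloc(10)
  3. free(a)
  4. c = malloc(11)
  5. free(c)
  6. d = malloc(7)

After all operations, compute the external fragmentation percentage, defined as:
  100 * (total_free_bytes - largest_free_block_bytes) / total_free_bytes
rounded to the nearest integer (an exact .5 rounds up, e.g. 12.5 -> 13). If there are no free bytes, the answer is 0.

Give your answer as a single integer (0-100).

Op 1: a = malloc(13) -> a = 0; heap: [0-12 ALLOC][13-44 FREE]
Op 2: b = malloc(10) -> b = 13; heap: [0-12 ALLOC][13-22 ALLOC][23-44 FREE]
Op 3: free(a) -> (freed a); heap: [0-12 FREE][13-22 ALLOC][23-44 FREE]
Op 4: c = malloc(11) -> c = 0; heap: [0-10 ALLOC][11-12 FREE][13-22 ALLOC][23-44 FREE]
Op 5: free(c) -> (freed c); heap: [0-12 FREE][13-22 ALLOC][23-44 FREE]
Op 6: d = malloc(7) -> d = 0; heap: [0-6 ALLOC][7-12 FREE][13-22 ALLOC][23-44 FREE]
Free blocks: [6 22] total_free=28 largest=22 -> 100*(28-22)/28 = 600/28 ≈ 21.429 -> rounds to 21

Answer: 21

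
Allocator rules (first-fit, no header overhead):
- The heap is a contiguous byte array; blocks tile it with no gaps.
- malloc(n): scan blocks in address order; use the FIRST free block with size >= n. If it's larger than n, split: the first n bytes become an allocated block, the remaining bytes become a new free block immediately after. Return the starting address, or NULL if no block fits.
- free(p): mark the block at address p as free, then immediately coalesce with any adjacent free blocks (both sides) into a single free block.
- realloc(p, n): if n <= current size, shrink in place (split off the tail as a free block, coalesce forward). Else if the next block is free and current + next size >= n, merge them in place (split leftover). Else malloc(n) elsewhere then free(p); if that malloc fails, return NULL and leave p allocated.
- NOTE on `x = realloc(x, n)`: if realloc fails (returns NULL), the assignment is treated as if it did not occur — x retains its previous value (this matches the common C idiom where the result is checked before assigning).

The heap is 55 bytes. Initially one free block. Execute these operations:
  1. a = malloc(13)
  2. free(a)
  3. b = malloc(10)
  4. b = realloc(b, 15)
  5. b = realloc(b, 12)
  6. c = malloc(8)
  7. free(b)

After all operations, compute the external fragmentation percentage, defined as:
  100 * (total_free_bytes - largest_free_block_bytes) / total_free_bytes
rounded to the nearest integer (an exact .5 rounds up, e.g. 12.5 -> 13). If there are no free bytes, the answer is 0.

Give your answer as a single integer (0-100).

Op 1: a = malloc(13) -> a = 0; heap: [0-12 ALLOC][13-54 FREE]
Op 2: free(a) -> (freed a); heap: [0-54 FREE]
Op 3: b = malloc(10) -> b = 0; heap: [0-9 ALLOC][10-54 FREE]
Op 4: b = realloc(b, 15) -> b = 0; heap: [0-14 ALLOC][15-54 FREE]
Op 5: b = realloc(b, 12) -> b = 0; heap: [0-11 ALLOC][12-54 FREE]
Op 6: c = malloc(8) -> c = 12; heap: [0-11 ALLOC][12-19 ALLOC][20-54 FREE]
Op 7: free(b) -> (freed b); heap: [0-11 FREE][12-19 ALLOC][20-54 FREE]
Free blocks: [12 35] total_free=47 largest=35 -> 100*(47-35)/47 = 1200/47 ≈ 25.532 -> rounds to 26

Answer: 26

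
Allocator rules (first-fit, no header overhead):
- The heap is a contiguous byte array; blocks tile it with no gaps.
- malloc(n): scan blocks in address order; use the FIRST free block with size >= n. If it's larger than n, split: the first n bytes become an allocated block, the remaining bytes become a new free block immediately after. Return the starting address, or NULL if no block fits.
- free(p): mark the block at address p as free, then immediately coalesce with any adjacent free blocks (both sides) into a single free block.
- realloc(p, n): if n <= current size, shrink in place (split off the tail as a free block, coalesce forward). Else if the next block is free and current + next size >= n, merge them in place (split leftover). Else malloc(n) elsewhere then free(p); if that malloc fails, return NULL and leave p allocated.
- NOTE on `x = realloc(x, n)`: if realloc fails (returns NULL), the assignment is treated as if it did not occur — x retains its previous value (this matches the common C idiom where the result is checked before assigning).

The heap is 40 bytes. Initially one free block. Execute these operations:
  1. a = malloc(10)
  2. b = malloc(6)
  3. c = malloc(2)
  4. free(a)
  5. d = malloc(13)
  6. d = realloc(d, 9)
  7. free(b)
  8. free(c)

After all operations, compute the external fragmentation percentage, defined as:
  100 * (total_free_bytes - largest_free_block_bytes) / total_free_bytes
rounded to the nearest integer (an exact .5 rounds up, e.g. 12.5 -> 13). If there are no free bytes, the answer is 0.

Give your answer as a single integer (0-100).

Op 1: a = malloc(10) -> a = 0; heap: [0-9 ALLOC][10-39 FREE]
Op 2: b = malloc(6) -> b = 10; heap: [0-9 ALLOC][10-15 ALLOC][16-39 FREE]
Op 3: c = malloc(2) -> c = 16; heap: [0-9 ALLOC][10-15 ALLOC][16-17 ALLOC][18-39 FREE]
Op 4: free(a) -> (freed a); heap: [0-9 FREE][10-15 ALLOC][16-17 ALLOC][18-39 FREE]
Op 5: d = malloc(13) -> d = 18; heap: [0-9 FREE][10-15 ALLOC][16-17 ALLOC][18-30 ALLOC][31-39 FREE]
Op 6: d = realloc(d, 9) -> d = 18; heap: [0-9 FREE][10-15 ALLOC][16-17 ALLOC][18-26 ALLOC][27-39 FREE]
Op 7: free(b) -> (freed b); heap: [0-15 FREE][16-17 ALLOC][18-26 ALLOC][27-39 FREE]
Op 8: free(c) -> (freed c); heap: [0-17 FREE][18-26 ALLOC][27-39 FREE]
Free blocks: [18 13] total_free=31 largest=18 -> 100*(31-18)/31 = 1300/31 ≈ 41.935 -> rounds to 42

Answer: 42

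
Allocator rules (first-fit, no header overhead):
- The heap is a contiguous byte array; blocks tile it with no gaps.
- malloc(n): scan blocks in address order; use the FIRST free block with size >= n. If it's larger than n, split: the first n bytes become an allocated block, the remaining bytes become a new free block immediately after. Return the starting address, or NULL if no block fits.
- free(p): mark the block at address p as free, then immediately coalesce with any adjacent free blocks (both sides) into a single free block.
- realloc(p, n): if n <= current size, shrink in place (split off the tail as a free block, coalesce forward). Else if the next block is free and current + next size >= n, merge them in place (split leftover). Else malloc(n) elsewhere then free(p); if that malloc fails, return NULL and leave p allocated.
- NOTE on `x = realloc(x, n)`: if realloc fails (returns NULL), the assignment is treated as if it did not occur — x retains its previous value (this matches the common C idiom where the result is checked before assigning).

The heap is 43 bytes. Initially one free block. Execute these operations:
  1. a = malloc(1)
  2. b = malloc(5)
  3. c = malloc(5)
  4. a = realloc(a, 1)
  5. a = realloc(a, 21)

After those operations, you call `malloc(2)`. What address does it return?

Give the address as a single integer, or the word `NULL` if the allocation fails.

Answer: 32

Derivation:
Op 1: a = malloc(1) -> a = 0; heap: [0-0 ALLOC][1-42 FREE]
Op 2: b = malloc(5) -> b = 1; heap: [0-0 ALLOC][1-5 ALLOC][6-42 FREE]
Op 3: c = malloc(5) -> c = 6; heap: [0-0 ALLOC][1-5 ALLOC][6-10 ALLOC][11-42 FREE]
Op 4: a = realloc(a, 1) -> a = 0; heap: [0-0 ALLOC][1-5 ALLOC][6-10 ALLOC][11-42 FREE]
Op 5: a = realloc(a, 21) -> a = 11; heap: [0-0 FREE][1-5 ALLOC][6-10 ALLOC][11-31 ALLOC][32-42 FREE]
malloc(2): first-fit scan over [0-0 FREE][1-5 ALLOC][6-10 ALLOC][11-31 ALLOC][32-42 FREE] -> 32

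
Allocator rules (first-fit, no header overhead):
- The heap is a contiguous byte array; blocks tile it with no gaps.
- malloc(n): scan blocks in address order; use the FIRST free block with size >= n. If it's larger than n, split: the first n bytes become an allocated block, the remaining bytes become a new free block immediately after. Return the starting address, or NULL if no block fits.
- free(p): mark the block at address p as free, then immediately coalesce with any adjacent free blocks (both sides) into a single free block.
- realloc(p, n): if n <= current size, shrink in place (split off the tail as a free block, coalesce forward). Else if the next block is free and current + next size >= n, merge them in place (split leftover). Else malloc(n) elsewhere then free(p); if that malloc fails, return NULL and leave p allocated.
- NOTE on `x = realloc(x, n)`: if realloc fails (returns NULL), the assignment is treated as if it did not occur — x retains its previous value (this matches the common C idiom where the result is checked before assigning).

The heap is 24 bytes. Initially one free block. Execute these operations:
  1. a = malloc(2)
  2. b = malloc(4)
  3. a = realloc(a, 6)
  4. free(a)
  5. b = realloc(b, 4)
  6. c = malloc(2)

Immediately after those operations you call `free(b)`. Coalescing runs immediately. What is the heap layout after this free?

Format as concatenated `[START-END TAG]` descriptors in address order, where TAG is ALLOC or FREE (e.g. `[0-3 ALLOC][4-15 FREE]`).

Op 1: a = malloc(2) -> a = 0; heap: [0-1 ALLOC][2-23 FREE]
Op 2: b = malloc(4) -> b = 2; heap: [0-1 ALLOC][2-5 ALLOC][6-23 FREE]
Op 3: a = realloc(a, 6) -> a = 6; heap: [0-1 FREE][2-5 ALLOC][6-11 ALLOC][12-23 FREE]
Op 4: free(a) -> (freed a); heap: [0-1 FREE][2-5 ALLOC][6-23 FREE]
Op 5: b = realloc(b, 4) -> b = 2; heap: [0-1 FREE][2-5 ALLOC][6-23 FREE]
Op 6: c = malloc(2) -> c = 0; heap: [0-1 ALLOC][2-5 ALLOC][6-23 FREE]
free(b): b = 2 -> block [2-5 ALLOC]; mark free, coalesce with adjacent free neighbors -> [0-1 ALLOC][2-23 FREE]

Answer: [0-1 ALLOC][2-23 FREE]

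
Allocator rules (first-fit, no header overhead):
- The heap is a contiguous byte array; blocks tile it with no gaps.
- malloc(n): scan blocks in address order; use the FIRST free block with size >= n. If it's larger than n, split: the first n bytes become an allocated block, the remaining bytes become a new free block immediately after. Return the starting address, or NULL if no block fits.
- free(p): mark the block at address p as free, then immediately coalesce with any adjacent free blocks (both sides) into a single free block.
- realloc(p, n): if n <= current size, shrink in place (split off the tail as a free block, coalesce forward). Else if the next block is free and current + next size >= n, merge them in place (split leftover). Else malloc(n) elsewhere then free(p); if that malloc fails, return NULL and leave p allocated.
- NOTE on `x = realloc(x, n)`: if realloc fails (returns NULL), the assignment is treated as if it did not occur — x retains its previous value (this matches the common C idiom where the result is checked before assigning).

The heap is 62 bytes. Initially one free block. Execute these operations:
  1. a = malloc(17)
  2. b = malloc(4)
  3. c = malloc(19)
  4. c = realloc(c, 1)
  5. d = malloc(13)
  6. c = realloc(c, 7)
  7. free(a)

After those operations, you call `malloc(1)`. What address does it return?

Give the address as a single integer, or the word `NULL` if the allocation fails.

Answer: 0

Derivation:
Op 1: a = malloc(17) -> a = 0; heap: [0-16 ALLOC][17-61 FREE]
Op 2: b = malloc(4) -> b = 17; heap: [0-16 ALLOC][17-20 ALLOC][21-61 FREE]
Op 3: c = malloc(19) -> c = 21; heap: [0-16 ALLOC][17-20 ALLOC][21-39 ALLOC][40-61 FREE]
Op 4: c = realloc(c, 1) -> c = 21; heap: [0-16 ALLOC][17-20 ALLOC][21-21 ALLOC][22-61 FREE]
Op 5: d = malloc(13) -> d = 22; heap: [0-16 ALLOC][17-20 ALLOC][21-21 ALLOC][22-34 ALLOC][35-61 FREE]
Op 6: c = realloc(c, 7) -> c = 35; heap: [0-16 ALLOC][17-20 ALLOC][21-21 FREE][22-34 ALLOC][35-41 ALLOC][42-61 FREE]
Op 7: free(a) -> (freed a); heap: [0-16 FREE][17-20 ALLOC][21-21 FREE][22-34 ALLOC][35-41 ALLOC][42-61 FREE]
malloc(1): first-fit scan over [0-16 FREE][17-20 ALLOC][21-21 FREE][22-34 ALLOC][35-41 ALLOC][42-61 FREE] -> 0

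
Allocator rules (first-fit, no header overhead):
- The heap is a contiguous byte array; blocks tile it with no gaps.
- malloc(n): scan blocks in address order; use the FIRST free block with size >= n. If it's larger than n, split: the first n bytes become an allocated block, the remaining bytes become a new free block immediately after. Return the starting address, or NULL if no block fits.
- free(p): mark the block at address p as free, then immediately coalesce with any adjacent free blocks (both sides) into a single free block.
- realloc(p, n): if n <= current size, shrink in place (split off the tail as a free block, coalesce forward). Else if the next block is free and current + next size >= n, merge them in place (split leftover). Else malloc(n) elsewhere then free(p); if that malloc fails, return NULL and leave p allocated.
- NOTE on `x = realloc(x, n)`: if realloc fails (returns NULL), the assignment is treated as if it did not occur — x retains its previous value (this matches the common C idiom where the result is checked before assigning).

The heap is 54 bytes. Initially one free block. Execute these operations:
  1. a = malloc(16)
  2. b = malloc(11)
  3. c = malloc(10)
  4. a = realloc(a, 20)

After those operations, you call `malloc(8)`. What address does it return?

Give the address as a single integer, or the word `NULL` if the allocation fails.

Op 1: a = malloc(16) -> a = 0; heap: [0-15 ALLOC][16-53 FREE]
Op 2: b = malloc(11) -> b = 16; heap: [0-15 ALLOC][16-26 ALLOC][27-53 FREE]
Op 3: c = malloc(10) -> c = 27; heap: [0-15 ALLOC][16-26 ALLOC][27-36 ALLOC][37-53 FREE]
Op 4: a = realloc(a, 20) -> NULL (a unchanged); heap: [0-15 ALLOC][16-26 ALLOC][27-36 ALLOC][37-53 FREE]
malloc(8): first-fit scan over [0-15 ALLOC][16-26 ALLOC][27-36 ALLOC][37-53 FREE] -> 37

Answer: 37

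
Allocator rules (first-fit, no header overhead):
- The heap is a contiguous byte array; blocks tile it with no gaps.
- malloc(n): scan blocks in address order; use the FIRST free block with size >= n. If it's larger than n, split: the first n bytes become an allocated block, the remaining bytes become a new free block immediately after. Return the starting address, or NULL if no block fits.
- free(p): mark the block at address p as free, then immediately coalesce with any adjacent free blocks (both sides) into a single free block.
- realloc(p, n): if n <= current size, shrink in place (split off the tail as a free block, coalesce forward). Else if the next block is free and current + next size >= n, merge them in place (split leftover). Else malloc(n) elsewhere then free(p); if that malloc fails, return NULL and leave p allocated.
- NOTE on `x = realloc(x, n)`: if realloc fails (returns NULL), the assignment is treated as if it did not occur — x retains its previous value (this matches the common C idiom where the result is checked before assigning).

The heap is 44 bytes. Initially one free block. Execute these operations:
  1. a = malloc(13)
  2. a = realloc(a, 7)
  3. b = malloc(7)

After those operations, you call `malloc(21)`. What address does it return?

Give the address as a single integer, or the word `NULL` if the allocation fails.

Answer: 14

Derivation:
Op 1: a = malloc(13) -> a = 0; heap: [0-12 ALLOC][13-43 FREE]
Op 2: a = realloc(a, 7) -> a = 0; heap: [0-6 ALLOC][7-43 FREE]
Op 3: b = malloc(7) -> b = 7; heap: [0-6 ALLOC][7-13 ALLOC][14-43 FREE]
malloc(21): first-fit scan over [0-6 ALLOC][7-13 ALLOC][14-43 FREE] -> 14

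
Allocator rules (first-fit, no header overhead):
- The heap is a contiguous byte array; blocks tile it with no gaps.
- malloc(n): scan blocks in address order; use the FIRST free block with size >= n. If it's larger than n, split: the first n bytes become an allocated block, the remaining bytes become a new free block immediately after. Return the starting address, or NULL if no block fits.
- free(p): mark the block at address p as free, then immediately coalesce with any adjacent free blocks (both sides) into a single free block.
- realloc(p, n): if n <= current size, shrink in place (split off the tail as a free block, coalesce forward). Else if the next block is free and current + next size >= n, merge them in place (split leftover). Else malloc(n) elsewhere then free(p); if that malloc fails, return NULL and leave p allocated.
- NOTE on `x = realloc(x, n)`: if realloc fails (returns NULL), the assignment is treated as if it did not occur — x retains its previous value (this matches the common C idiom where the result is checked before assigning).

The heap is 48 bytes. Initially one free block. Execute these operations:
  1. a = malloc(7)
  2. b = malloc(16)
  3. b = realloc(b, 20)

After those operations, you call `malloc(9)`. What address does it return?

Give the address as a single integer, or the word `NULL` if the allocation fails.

Op 1: a = malloc(7) -> a = 0; heap: [0-6 ALLOC][7-47 FREE]
Op 2: b = malloc(16) -> b = 7; heap: [0-6 ALLOC][7-22 ALLOC][23-47 FREE]
Op 3: b = realloc(b, 20) -> b = 7; heap: [0-6 ALLOC][7-26 ALLOC][27-47 FREE]
malloc(9): first-fit scan over [0-6 ALLOC][7-26 ALLOC][27-47 FREE] -> 27

Answer: 27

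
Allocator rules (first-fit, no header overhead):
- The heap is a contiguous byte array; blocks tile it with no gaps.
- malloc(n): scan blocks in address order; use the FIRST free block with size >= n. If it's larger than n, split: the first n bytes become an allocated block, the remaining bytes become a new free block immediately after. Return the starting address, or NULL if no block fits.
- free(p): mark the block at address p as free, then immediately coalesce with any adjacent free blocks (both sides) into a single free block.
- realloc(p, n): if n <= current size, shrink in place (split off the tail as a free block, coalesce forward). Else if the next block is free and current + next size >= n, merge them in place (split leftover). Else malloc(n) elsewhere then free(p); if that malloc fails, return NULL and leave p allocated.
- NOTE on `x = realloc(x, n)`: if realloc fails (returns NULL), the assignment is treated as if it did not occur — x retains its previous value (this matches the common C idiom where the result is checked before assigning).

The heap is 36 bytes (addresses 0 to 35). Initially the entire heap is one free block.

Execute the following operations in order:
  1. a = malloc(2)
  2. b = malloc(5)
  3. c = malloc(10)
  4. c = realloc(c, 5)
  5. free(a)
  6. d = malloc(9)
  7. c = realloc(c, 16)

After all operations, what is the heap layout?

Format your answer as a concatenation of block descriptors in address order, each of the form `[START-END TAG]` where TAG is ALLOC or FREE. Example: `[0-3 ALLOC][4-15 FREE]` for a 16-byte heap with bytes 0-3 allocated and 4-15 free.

Answer: [0-1 FREE][2-6 ALLOC][7-11 ALLOC][12-20 ALLOC][21-35 FREE]

Derivation:
Op 1: a = malloc(2) -> a = 0; heap: [0-1 ALLOC][2-35 FREE]
Op 2: b = malloc(5) -> b = 2; heap: [0-1 ALLOC][2-6 ALLOC][7-35 FREE]
Op 3: c = malloc(10) -> c = 7; heap: [0-1 ALLOC][2-6 ALLOC][7-16 ALLOC][17-35 FREE]
Op 4: c = realloc(c, 5) -> c = 7; heap: [0-1 ALLOC][2-6 ALLOC][7-11 ALLOC][12-35 FREE]
Op 5: free(a) -> (freed a); heap: [0-1 FREE][2-6 ALLOC][7-11 ALLOC][12-35 FREE]
Op 6: d = malloc(9) -> d = 12; heap: [0-1 FREE][2-6 ALLOC][7-11 ALLOC][12-20 ALLOC][21-35 FREE]
Op 7: c = realloc(c, 16) -> NULL (c unchanged); heap: [0-1 FREE][2-6 ALLOC][7-11 ALLOC][12-20 ALLOC][21-35 FREE]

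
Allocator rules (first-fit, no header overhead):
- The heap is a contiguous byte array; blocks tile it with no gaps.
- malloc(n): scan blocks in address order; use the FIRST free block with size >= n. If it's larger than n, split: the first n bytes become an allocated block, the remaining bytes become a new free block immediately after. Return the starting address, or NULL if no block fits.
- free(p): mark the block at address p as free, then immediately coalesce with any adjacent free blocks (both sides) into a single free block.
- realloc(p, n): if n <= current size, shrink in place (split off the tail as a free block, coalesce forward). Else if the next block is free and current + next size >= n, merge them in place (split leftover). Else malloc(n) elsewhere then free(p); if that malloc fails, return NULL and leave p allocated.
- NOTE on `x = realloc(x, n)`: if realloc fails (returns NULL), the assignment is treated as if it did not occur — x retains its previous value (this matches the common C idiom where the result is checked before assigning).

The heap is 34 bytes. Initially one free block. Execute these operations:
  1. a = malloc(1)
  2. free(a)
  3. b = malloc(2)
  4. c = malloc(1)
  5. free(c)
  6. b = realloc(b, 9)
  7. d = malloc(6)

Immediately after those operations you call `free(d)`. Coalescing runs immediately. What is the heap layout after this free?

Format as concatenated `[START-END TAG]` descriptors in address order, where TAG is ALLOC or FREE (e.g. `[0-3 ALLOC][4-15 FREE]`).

Answer: [0-8 ALLOC][9-33 FREE]

Derivation:
Op 1: a = malloc(1) -> a = 0; heap: [0-0 ALLOC][1-33 FREE]
Op 2: free(a) -> (freed a); heap: [0-33 FREE]
Op 3: b = malloc(2) -> b = 0; heap: [0-1 ALLOC][2-33 FREE]
Op 4: c = malloc(1) -> c = 2; heap: [0-1 ALLOC][2-2 ALLOC][3-33 FREE]
Op 5: free(c) -> (freed c); heap: [0-1 ALLOC][2-33 FREE]
Op 6: b = realloc(b, 9) -> b = 0; heap: [0-8 ALLOC][9-33 FREE]
Op 7: d = malloc(6) -> d = 9; heap: [0-8 ALLOC][9-14 ALLOC][15-33 FREE]
free(d): d = 9 -> block [9-14 ALLOC]; mark free, coalesce with adjacent free neighbors -> [0-8 ALLOC][9-33 FREE]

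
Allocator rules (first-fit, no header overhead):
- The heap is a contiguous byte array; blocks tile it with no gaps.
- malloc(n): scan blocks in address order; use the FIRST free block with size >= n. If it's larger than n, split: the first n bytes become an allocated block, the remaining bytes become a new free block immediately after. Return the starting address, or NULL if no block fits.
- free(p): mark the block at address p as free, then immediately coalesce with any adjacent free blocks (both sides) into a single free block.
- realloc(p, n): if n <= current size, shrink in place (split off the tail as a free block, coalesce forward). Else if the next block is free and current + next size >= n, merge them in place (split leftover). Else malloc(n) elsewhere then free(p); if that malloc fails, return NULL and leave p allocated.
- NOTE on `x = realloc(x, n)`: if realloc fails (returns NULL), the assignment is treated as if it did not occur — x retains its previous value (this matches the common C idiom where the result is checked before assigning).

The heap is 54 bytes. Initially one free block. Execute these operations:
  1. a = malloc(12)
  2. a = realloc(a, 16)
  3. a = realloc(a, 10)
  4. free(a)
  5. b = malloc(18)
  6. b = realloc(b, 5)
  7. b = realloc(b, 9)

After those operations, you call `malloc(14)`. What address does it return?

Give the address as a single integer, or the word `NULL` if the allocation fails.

Op 1: a = malloc(12) -> a = 0; heap: [0-11 ALLOC][12-53 FREE]
Op 2: a = realloc(a, 16) -> a = 0; heap: [0-15 ALLOC][16-53 FREE]
Op 3: a = realloc(a, 10) -> a = 0; heap: [0-9 ALLOC][10-53 FREE]
Op 4: free(a) -> (freed a); heap: [0-53 FREE]
Op 5: b = malloc(18) -> b = 0; heap: [0-17 ALLOC][18-53 FREE]
Op 6: b = realloc(b, 5) -> b = 0; heap: [0-4 ALLOC][5-53 FREE]
Op 7: b = realloc(b, 9) -> b = 0; heap: [0-8 ALLOC][9-53 FREE]
malloc(14): first-fit scan over [0-8 ALLOC][9-53 FREE] -> 9

Answer: 9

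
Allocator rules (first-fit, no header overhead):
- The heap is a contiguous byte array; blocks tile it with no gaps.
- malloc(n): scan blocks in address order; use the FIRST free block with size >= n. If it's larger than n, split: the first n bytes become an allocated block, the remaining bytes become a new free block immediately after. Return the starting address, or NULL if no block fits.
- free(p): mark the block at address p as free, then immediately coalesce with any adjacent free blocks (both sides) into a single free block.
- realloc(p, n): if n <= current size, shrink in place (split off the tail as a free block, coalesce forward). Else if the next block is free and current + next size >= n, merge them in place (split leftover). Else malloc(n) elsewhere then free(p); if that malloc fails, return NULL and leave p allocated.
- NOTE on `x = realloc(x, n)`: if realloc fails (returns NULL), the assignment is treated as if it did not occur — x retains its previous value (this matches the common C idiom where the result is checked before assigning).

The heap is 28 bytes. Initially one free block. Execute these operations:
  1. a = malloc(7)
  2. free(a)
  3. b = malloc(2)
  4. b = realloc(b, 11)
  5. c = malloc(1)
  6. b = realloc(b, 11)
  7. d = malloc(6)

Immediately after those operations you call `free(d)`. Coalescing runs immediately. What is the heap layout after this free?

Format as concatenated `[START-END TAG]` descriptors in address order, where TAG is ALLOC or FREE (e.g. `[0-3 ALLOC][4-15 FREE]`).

Answer: [0-10 ALLOC][11-11 ALLOC][12-27 FREE]

Derivation:
Op 1: a = malloc(7) -> a = 0; heap: [0-6 ALLOC][7-27 FREE]
Op 2: free(a) -> (freed a); heap: [0-27 FREE]
Op 3: b = malloc(2) -> b = 0; heap: [0-1 ALLOC][2-27 FREE]
Op 4: b = realloc(b, 11) -> b = 0; heap: [0-10 ALLOC][11-27 FREE]
Op 5: c = malloc(1) -> c = 11; heap: [0-10 ALLOC][11-11 ALLOC][12-27 FREE]
Op 6: b = realloc(b, 11) -> b = 0; heap: [0-10 ALLOC][11-11 ALLOC][12-27 FREE]
Op 7: d = malloc(6) -> d = 12; heap: [0-10 ALLOC][11-11 ALLOC][12-17 ALLOC][18-27 FREE]
free(d): d = 12 -> block [12-17 ALLOC]; mark free, coalesce with adjacent free neighbors -> [0-10 ALLOC][11-11 ALLOC][12-27 FREE]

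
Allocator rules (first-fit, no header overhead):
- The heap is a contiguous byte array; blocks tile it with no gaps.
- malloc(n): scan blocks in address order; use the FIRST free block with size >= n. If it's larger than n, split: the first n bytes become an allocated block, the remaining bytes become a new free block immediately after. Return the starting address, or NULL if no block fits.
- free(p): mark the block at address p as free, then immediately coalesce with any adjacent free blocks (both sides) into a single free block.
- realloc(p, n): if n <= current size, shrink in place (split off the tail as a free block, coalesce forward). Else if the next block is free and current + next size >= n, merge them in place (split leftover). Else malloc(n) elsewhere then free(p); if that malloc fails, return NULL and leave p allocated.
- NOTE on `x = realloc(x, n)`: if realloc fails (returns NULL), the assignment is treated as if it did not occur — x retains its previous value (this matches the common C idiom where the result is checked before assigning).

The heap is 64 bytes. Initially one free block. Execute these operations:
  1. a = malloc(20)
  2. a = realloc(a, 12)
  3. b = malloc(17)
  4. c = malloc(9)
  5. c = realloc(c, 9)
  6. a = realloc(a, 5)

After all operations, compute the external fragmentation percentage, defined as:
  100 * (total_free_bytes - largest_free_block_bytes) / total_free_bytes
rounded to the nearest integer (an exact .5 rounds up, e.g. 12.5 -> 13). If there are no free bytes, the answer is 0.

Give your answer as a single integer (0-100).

Op 1: a = malloc(20) -> a = 0; heap: [0-19 ALLOC][20-63 FREE]
Op 2: a = realloc(a, 12) -> a = 0; heap: [0-11 ALLOC][12-63 FREE]
Op 3: b = malloc(17) -> b = 12; heap: [0-11 ALLOC][12-28 ALLOC][29-63 FREE]
Op 4: c = malloc(9) -> c = 29; heap: [0-11 ALLOC][12-28 ALLOC][29-37 ALLOC][38-63 FREE]
Op 5: c = realloc(c, 9) -> c = 29; heap: [0-11 ALLOC][12-28 ALLOC][29-37 ALLOC][38-63 FREE]
Op 6: a = realloc(a, 5) -> a = 0; heap: [0-4 ALLOC][5-11 FREE][12-28 ALLOC][29-37 ALLOC][38-63 FREE]
Free blocks: [7 26] total_free=33 largest=26 -> 100*(33-26)/33 = 700/33 ≈ 21.212 -> rounds to 21

Answer: 21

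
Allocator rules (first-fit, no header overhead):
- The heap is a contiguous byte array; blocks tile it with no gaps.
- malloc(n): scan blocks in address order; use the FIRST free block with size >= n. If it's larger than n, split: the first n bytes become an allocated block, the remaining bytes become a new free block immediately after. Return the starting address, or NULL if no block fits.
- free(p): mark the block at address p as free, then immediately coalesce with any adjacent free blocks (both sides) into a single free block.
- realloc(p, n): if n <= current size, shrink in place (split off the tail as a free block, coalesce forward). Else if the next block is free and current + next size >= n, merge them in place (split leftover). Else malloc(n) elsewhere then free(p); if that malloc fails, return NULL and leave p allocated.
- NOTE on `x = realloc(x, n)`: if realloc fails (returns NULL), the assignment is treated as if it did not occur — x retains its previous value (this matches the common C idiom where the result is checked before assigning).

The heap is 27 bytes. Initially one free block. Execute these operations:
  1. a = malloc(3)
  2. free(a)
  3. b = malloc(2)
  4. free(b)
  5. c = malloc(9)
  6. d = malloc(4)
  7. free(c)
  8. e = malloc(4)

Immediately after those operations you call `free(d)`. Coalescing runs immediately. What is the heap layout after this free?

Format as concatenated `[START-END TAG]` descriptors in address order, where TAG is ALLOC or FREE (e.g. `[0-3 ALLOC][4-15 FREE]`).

Op 1: a = malloc(3) -> a = 0; heap: [0-2 ALLOC][3-26 FREE]
Op 2: free(a) -> (freed a); heap: [0-26 FREE]
Op 3: b = malloc(2) -> b = 0; heap: [0-1 ALLOC][2-26 FREE]
Op 4: free(b) -> (freed b); heap: [0-26 FREE]
Op 5: c = malloc(9) -> c = 0; heap: [0-8 ALLOC][9-26 FREE]
Op 6: d = malloc(4) -> d = 9; heap: [0-8 ALLOC][9-12 ALLOC][13-26 FREE]
Op 7: free(c) -> (freed c); heap: [0-8 FREE][9-12 ALLOC][13-26 FREE]
Op 8: e = malloc(4) -> e = 0; heap: [0-3 ALLOC][4-8 FREE][9-12 ALLOC][13-26 FREE]
free(d): d = 9 -> block [9-12 ALLOC]; mark free, coalesce with adjacent free neighbors -> [0-3 ALLOC][4-26 FREE]

Answer: [0-3 ALLOC][4-26 FREE]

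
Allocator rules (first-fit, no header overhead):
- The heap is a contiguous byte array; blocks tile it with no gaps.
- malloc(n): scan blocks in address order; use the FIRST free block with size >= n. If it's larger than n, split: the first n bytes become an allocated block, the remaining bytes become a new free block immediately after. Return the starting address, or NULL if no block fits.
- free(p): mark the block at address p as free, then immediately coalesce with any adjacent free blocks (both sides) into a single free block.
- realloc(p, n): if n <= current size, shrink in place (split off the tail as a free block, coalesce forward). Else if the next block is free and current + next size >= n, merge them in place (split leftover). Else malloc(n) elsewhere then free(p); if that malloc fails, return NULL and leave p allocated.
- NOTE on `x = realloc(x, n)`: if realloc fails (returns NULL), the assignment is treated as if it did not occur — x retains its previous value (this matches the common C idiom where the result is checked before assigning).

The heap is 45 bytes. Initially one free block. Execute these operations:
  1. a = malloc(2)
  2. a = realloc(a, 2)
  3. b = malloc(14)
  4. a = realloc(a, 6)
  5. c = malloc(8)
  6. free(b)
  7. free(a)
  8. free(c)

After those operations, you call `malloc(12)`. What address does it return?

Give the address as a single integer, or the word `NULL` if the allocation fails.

Op 1: a = malloc(2) -> a = 0; heap: [0-1 ALLOC][2-44 FREE]
Op 2: a = realloc(a, 2) -> a = 0; heap: [0-1 ALLOC][2-44 FREE]
Op 3: b = malloc(14) -> b = 2; heap: [0-1 ALLOC][2-15 ALLOC][16-44 FREE]
Op 4: a = realloc(a, 6) -> a = 16; heap: [0-1 FREE][2-15 ALLOC][16-21 ALLOC][22-44 FREE]
Op 5: c = malloc(8) -> c = 22; heap: [0-1 FREE][2-15 ALLOC][16-21 ALLOC][22-29 ALLOC][30-44 FREE]
Op 6: free(b) -> (freed b); heap: [0-15 FREE][16-21 ALLOC][22-29 ALLOC][30-44 FREE]
Op 7: free(a) -> (freed a); heap: [0-21 FREE][22-29 ALLOC][30-44 FREE]
Op 8: free(c) -> (freed c); heap: [0-44 FREE]
malloc(12): first-fit scan over [0-44 FREE] -> 0

Answer: 0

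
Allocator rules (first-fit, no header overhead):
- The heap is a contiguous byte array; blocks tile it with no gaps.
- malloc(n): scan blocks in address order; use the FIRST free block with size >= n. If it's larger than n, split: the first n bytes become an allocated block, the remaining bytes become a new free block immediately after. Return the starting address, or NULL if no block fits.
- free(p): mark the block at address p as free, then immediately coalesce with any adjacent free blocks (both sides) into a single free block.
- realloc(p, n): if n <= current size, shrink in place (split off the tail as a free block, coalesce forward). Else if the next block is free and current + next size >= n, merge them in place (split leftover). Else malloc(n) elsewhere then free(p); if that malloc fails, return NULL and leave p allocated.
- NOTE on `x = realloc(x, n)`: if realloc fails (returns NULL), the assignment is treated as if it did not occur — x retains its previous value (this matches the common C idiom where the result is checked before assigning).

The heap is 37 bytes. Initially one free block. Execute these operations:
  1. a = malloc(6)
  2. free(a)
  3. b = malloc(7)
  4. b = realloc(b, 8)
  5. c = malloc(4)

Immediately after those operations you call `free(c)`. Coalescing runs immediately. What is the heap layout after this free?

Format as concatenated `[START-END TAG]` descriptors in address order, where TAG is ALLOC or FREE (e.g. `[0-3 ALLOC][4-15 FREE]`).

Op 1: a = malloc(6) -> a = 0; heap: [0-5 ALLOC][6-36 FREE]
Op 2: free(a) -> (freed a); heap: [0-36 FREE]
Op 3: b = malloc(7) -> b = 0; heap: [0-6 ALLOC][7-36 FREE]
Op 4: b = realloc(b, 8) -> b = 0; heap: [0-7 ALLOC][8-36 FREE]
Op 5: c = malloc(4) -> c = 8; heap: [0-7 ALLOC][8-11 ALLOC][12-36 FREE]
free(c): c = 8 -> block [8-11 ALLOC]; mark free, coalesce with adjacent free neighbors -> [0-7 ALLOC][8-36 FREE]

Answer: [0-7 ALLOC][8-36 FREE]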